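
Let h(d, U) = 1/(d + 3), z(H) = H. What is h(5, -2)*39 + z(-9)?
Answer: -33/8 ≈ -4.1250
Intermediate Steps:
h(d, U) = 1/(3 + d)
h(5, -2)*39 + z(-9) = 39/(3 + 5) - 9 = 39/8 - 9 = -33/8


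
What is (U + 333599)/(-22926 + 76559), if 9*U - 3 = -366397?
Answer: 2635997/482697 ≈ 5.4610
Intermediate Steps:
U = -366394/9 (U = ⅓ + (⅑)*(-366397) = ⅓ - 366397/9 = -366394/9 ≈ -40710.)
(U + 333599)/(-22926 + 76559) = (-366394/9 + 333599)/(-22926 + 76559) = (2635997/9)/53633 = (2635997/9)*(1/53633) = 2635997/482697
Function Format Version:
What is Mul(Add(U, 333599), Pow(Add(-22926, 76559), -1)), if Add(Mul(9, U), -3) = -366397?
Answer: Rational(2635997, 482697) ≈ 5.4610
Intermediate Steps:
U = Rational(-366394, 9) (U = Add(Rational(1, 3), Mul(Rational(1, 9), -366397)) = Add(Rational(1, 3), Rational(-366397, 9)) = Rational(-366394, 9) ≈ -40710.)
Mul(Add(U, 333599), Pow(Add(-22926, 76559), -1)) = Mul(Add(Rational(-366394, 9), 333599), Pow(Add(-22926, 76559), -1)) = Mul(Rational(2635997, 9), Pow(53633, -1)) = Mul(Rational(2635997, 9), Rational(1, 53633)) = Rational(2635997, 482697)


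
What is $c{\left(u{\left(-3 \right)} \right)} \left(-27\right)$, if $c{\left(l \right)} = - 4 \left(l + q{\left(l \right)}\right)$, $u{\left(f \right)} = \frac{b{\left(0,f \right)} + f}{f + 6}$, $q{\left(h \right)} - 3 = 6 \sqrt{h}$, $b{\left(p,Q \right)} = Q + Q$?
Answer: $648 i \sqrt{3} \approx 1122.4 i$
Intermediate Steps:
$b{\left(p,Q \right)} = 2 Q$
$q{\left(h \right)} = 3 + 6 \sqrt{h}$
$u{\left(f \right)} = \frac{3 f}{6 + f}$ ($u{\left(f \right)} = \frac{2 f + f}{f + 6} = \frac{3 f}{6 + f}$)
$c{\left(l \right)} = -12 - 24 \sqrt{l} - 4 l$ ($c{\left(l \right)} = - 4 \left(l + \left(3 + 6 \sqrt{l}\right)\right) = - 4 \left(3 + l + 6 \sqrt{l}\right) = -12 - 24 \sqrt{l} - 4 l$)
$c{\left(u{\left(-3 \right)} \right)} \left(-27\right) = \left(-12 - 24 \sqrt{3 \left(-3\right) \frac{1}{6 - 3}} - 4 \cdot 3 \left(-3\right) \frac{1}{6 - 3}\right) \left(-27\right) = \left(-12 - 24 \sqrt{3 \left(-3\right) \frac{1}{3}} - 4 \cdot 3 \left(-3\right) \frac{1}{3}\right) \left(-27\right) = \left(-12 - 24 \sqrt{-3} - -12\right) \left(-27\right) = \left(-12 - 24 i \sqrt{3} + 12\right) \left(-27\right) = - 24 i \sqrt{3} \left(-27\right) = 648 i \sqrt{3}$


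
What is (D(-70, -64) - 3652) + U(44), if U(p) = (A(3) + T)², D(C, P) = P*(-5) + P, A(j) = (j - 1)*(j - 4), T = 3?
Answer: -3395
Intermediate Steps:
A(j) = (-1 + j)*(-4 + j)
D(C, P) = -4*P (D(C, P) = -5*P + P = -4*P)
U(p) = 1 (U(p) = ((4 + 3² - 5*3) + 3)² = ((4 + 9 - 15) + 3)² = (-2 + 3)² = 1² = 1)
(D(-70, -64) - 3652) + U(44) = (-4*(-64) - 3652) + 1 = (256 - 3652) + 1 = -3396 + 1 = -3395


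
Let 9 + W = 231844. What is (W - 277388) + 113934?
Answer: 68381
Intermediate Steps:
W = 231835 (W = -9 + 231844 = 231835)
(W - 277388) + 113934 = (231835 - 277388) + 113934 = -45553 + 113934 = 68381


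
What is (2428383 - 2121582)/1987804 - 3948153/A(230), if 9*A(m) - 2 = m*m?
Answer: -3923175474867/5842155956 ≈ -671.53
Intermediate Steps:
A(m) = 2/9 + m²/9 (A(m) = 2/9 + (m*m)/9 = 2/9 + m²/9)
(2428383 - 2121582)/1987804 - 3948153/A(230) = (2428383 - 2121582)/1987804 - 3948153/(2/9 + (⅑)*230²) = 306801*(1/1987804) - 3948153/(2/9 + (⅑)*52900) = 306801/1987804 - 3948153/(2/9 + 52900/9) = 306801/1987804 - 3948153/5878 = -3923175474867/5842155956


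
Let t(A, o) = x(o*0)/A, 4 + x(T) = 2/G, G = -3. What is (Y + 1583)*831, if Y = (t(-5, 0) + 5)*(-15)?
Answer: 1241514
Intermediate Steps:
x(T) = -14/3 (x(T) = -4 + 2/(-3) = -4 + 2*(-⅓) = -4 - ⅔ = -14/3)
t(A, o) = -14/(3*A)
Y = -89 (Y = (-14/3/(-5) + 5)*(-15) = (-14/3*(-⅕) + 5)*(-15) = (14/15 + 5)*(-15) = (89/15)*(-15) = -89)
(Y + 1583)*831 = (-89 + 1583)*831 = 1494*831 = 1241514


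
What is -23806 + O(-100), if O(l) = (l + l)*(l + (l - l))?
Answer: -3806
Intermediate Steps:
O(l) = 2*l² (O(l) = (2*l)*(l + 0) = (2*l)*l = 2*l²)
-23806 + O(-100) = -23806 + 2*(-100)² = -23806 + 2*10000 = -23806 + 20000 = -3806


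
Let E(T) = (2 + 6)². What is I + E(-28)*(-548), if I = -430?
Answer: -35502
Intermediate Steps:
E(T) = 64 (E(T) = 8² = 64)
I + E(-28)*(-548) = -430 + 64*(-548) = -430 - 35072 = -35502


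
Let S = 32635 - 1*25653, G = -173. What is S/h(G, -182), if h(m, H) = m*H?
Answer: 3491/15743 ≈ 0.22175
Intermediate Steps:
h(m, H) = H*m
S = 6982 (S = 32635 - 25653 = 6982)
S/h(G, -182) = 6982/((-182*(-173))) = 6982/31486 = 6982*(1/31486) = 3491/15743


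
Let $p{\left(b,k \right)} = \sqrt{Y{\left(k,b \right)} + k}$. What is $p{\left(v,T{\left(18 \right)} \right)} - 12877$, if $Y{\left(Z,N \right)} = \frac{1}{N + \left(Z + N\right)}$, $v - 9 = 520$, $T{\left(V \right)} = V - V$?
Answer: $-12877 + \frac{\sqrt{2}}{46} \approx -12877.0$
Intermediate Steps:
$T{\left(V \right)} = 0$
$v = 529$ ($v = 9 + 520 = 529$)
$Y{\left(Z,N \right)} = \frac{1}{Z + 2 N}$ ($Y{\left(Z,N \right)} = \frac{1}{N + \left(N + Z\right)} = \frac{1}{Z + 2 N}$)
$p{\left(b,k \right)} = \sqrt{k + \frac{1}{k + 2 b}}$ ($p{\left(b,k \right)} = \sqrt{\frac{1}{k + 2 b} + k} = \sqrt{k + \frac{1}{k + 2 b}}$)
$p{\left(v,T{\left(18 \right)} \right)} - 12877 = \sqrt{\frac{1 + 0 \left(0 + 2 \cdot 529\right)}{0 + 2 \cdot 529}} - 12877 = \sqrt{\frac{1 + 0 \left(0 + 1058\right)}{0 + 1058}} - 12877 = \sqrt{\frac{1 + 0 \cdot 1058}{1058}} - 12877 = \sqrt{\frac{1 + 0}{1058}} - 12877 = \sqrt{\frac{1}{1058} \cdot 1} - 12877 = \sqrt{\frac{1}{1058}} - 12877 = \frac{\sqrt{2}}{46} - 12877 = -12877 + \frac{\sqrt{2}}{46}$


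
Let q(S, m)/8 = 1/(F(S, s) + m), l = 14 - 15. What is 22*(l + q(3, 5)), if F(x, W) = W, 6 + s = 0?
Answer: -198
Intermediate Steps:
s = -6 (s = -6 + 0 = -6)
l = -1
q(S, m) = 8/(-6 + m)
22*(l + q(3, 5)) = 22*(-1 + 8/(-6 + 5)) = 22*(-1 + 8/(-1)) = 22*(-1 + 8*(-1)) = 22*(-1 - 8) = 22*(-9) = -198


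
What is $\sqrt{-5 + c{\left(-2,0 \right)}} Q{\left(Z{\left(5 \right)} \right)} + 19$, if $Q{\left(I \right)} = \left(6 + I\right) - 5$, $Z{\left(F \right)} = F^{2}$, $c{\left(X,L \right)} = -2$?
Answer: $19 + 26 i \sqrt{7} \approx 19.0 + 68.79 i$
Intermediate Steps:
$Q{\left(I \right)} = 1 + I$
$\sqrt{-5 + c{\left(-2,0 \right)}} Q{\left(Z{\left(5 \right)} \right)} + 19 = \sqrt{-5 - 2} \left(1 + 5^{2}\right) + 19 = \sqrt{-7} \left(1 + 25\right) + 19 = i \sqrt{7} \cdot 26 + 19 = 26 i \sqrt{7} + 19 = 19 + 26 i \sqrt{7}$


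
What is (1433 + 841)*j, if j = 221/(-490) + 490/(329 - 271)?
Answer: 129209817/7105 ≈ 18186.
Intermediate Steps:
j = 113641/14210 (j = 221*(-1/490) + 490/58 = -221/490 + 490*(1/58) = -221/490 + 245/29 = 113641/14210 ≈ 7.9973)
(1433 + 841)*j = (1433 + 841)*(113641/14210) = 2274*(113641/14210) = 129209817/7105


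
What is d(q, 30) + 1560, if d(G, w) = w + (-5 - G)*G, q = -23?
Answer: 1176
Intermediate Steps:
d(G, w) = w + G*(-5 - G)
d(q, 30) + 1560 = (30 - 1*(-23)² - 5*(-23)) + 1560 = (30 - 1*529 + 115) + 1560 = (30 - 529 + 115) + 1560 = -384 + 1560 = 1176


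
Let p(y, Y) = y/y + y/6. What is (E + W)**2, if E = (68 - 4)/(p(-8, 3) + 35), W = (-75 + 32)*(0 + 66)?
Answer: 1359396900/169 ≈ 8.0438e+6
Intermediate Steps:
p(y, Y) = 1 + y/6 (p(y, Y) = 1 + y*(1/6) = 1 + y/6)
W = -2838 (W = -43*66 = -2838)
E = 24/13 (E = (68 - 4)/((1 + (1/6)*(-8)) + 35) = 64/((1 - 4/3) + 35) = 64/(-1/3 + 35) = 64/(104/3) = 64*(3/104) = 24/13 ≈ 1.8462)
(E + W)**2 = (24/13 - 2838)**2 = (-36870/13)**2 = 1359396900/169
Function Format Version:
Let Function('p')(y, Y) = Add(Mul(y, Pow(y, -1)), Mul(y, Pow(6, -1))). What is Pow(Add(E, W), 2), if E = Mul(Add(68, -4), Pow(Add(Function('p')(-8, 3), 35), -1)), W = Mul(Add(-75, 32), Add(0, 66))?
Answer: Rational(1359396900, 169) ≈ 8.0438e+6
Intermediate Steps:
Function('p')(y, Y) = Add(1, Mul(Rational(1, 6), y)) (Function('p')(y, Y) = Add(1, Mul(y, Rational(1, 6))) = Add(1, Mul(Rational(1, 6), y)))
W = -2838 (W = Mul(-43, 66) = -2838)
E = Rational(24, 13) (E = Mul(Add(68, -4), Pow(Add(Add(1, Mul(Rational(1, 6), -8)), 35), -1)) = Mul(64, Pow(Add(Add(1, Rational(-4, 3)), 35), -1)) = Mul(64, Pow(Add(Rational(-1, 3), 35), -1)) = Mul(64, Pow(Rational(104, 3), -1)) = Mul(64, Rational(3, 104)) = Rational(24, 13) ≈ 1.8462)
Pow(Add(E, W), 2) = Pow(Add(Rational(24, 13), -2838), 2) = Pow(Rational(-36870, 13), 2) = Rational(1359396900, 169)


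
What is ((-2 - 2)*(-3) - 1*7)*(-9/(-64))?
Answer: 45/64 ≈ 0.70313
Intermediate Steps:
((-2 - 2)*(-3) - 1*7)*(-9/(-64)) = (-4*(-3) - 7)*(-9*(-1/64)) = (12 - 7)*(9/64) = 5*(9/64) = 45/64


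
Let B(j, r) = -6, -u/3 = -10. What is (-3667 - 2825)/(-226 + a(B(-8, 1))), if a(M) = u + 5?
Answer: 6492/191 ≈ 33.990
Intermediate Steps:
u = 30 (u = -3*(-10) = 30)
a(M) = 35 (a(M) = 30 + 5 = 35)
(-3667 - 2825)/(-226 + a(B(-8, 1))) = (-3667 - 2825)/(-226 + 35) = -6492/(-191) = -6492*(-1/191) = 6492/191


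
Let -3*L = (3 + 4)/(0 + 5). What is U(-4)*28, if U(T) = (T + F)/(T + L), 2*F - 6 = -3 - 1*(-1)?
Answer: 840/67 ≈ 12.537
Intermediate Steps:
F = 2 (F = 3 + (-3 - 1*(-1))/2 = 3 + (-3 + 1)/2 = 3 + (1/2)*(-2) = 3 - 1 = 2)
L = -7/15 (L = -(3 + 4)/(3*(0 + 5)) = -7/(3*5) = -1/3*7/5 = -7/15 ≈ -0.46667)
U(T) = (2 + T)/(-7/15 + T) (U(T) = (T + 2)/(T - 7/15) = (2 + T)/(-7/15 + T))
U(-4)*28 = (15*(2 - 4)/(-7 + 15*(-4)))*28 = (15*(-2)/(-7 - 60))*28 = (15*(-2)/(-67))*28 = (15*(-1/67)*(-2))*28 = (30/67)*28 = 840/67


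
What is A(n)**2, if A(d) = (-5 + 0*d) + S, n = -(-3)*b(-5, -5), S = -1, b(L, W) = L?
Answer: 36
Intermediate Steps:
n = -15 (n = -(-3)*(-5) = -1*15 = -15)
A(d) = -6 (A(d) = (-5 + 0*d) - 1 = (-5 + 0) - 1 = -5 - 1 = -6)
A(n)**2 = (-6)**2 = 36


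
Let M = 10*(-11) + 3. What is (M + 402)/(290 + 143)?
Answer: 295/433 ≈ 0.68129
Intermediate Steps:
M = -107 (M = -110 + 3 = -107)
(M + 402)/(290 + 143) = (-107 + 402)/(290 + 143) = 295/433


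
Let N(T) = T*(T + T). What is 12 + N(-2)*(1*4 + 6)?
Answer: 92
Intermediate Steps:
N(T) = 2*T**2 (N(T) = T*(2*T) = 2*T**2)
12 + N(-2)*(1*4 + 6) = 12 + (2*(-2)**2)*(1*4 + 6) = 12 + (2*4)*(4 + 6) = 12 + 8*10 = 12 + 80 = 92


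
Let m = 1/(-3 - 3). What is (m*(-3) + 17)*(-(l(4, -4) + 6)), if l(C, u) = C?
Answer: -175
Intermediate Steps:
m = -1/6 (m = 1/(-6) = -1/6 ≈ -0.16667)
(m*(-3) + 17)*(-(l(4, -4) + 6)) = (-1/6*(-3) + 17)*(-(4 + 6)) = (1/2 + 17)*(-1*10) = (35/2)*(-10) = -175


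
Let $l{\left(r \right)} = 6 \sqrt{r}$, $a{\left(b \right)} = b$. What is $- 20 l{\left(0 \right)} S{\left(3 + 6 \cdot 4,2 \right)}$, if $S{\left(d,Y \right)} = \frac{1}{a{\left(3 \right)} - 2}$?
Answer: $0$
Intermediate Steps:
$S{\left(d,Y \right)} = 1$ ($S{\left(d,Y \right)} = \frac{1}{3 - 2} = 1^{-1} = 1$)
$- 20 l{\left(0 \right)} S{\left(3 + 6 \cdot 4,2 \right)} = - 20 \cdot 6 \sqrt{0} \cdot 1 = - 20 \cdot 6 \cdot 0 \cdot 1 = \left(-20\right) 0 \cdot 1 = 0 \cdot 1 = 0$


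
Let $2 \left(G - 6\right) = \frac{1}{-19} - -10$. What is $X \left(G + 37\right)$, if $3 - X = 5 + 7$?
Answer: $- \frac{16407}{38} \approx -431.76$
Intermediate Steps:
$G = \frac{417}{38}$ ($G = 6 + \frac{\frac{1}{-19} - -10}{2} = 6 + \frac{- \frac{1}{19} + 10}{2} = 6 + \frac{1}{2} \cdot \frac{189}{19} = 6 + \frac{189}{38} = \frac{417}{38} \approx 10.974$)
$X = -9$ ($X = 3 - \left(5 + 7\right) = 3 - 12 = -9$)
$X \left(G + 37\right) = - 9 \left(\frac{417}{38} + 37\right) = \left(-9\right) \frac{1823}{38} = - \frac{16407}{38}$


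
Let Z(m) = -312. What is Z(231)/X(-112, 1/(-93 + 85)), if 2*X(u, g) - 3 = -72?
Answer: 208/23 ≈ 9.0435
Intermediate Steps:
X(u, g) = -69/2 (X(u, g) = 3/2 + (½)*(-72) = 3/2 - 36 = -69/2)
Z(231)/X(-112, 1/(-93 + 85)) = -312/(-69/2) = -312*(-2/69) = 208/23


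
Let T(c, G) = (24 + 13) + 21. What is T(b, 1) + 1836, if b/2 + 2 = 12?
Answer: 1894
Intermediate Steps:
b = 20 (b = -4 + 2*12 = -4 + 24 = 20)
T(c, G) = 58 (T(c, G) = 37 + 21 = 58)
T(b, 1) + 1836 = 58 + 1836 = 1894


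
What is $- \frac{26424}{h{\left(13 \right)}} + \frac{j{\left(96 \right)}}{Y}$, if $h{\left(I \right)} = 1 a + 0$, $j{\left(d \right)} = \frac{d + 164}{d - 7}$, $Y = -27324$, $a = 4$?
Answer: $- \frac{4016177219}{607959} \approx -6606.0$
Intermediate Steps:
$j{\left(d \right)} = \frac{164 + d}{-7 + d}$
$h{\left(I \right)} = 4$ ($h{\left(I \right)} = 1 \cdot 4 + 0 = 4 + 0 = 4$)
$- \frac{26424}{h{\left(13 \right)}} + \frac{j{\left(96 \right)}}{Y} = - \frac{26424}{4} + \frac{\frac{1}{-7 + 96} \left(164 + 96\right)}{-27324} = \left(-26424\right) \frac{1}{4} + \frac{1}{89} \cdot 260 \left(- \frac{1}{27324}\right) = -6606 + \frac{1}{89} \cdot 260 \left(- \frac{1}{27324}\right) = -6606 + \frac{260}{89} \left(- \frac{1}{27324}\right) = -6606 - \frac{65}{607959} = - \frac{4016177219}{607959}$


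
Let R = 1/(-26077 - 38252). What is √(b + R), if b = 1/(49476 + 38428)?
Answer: 5*I*√198261978/34480344 ≈ 0.0020418*I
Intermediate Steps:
b = 1/87904 ≈ 1.1376e-5
R = -1/64329 (R = 1/(-64329) = -1/64329 ≈ -1.5545e-5)
√(b + R) = √(1/87904 - 1/64329) = √(-575/137921376) = 5*I*√198261978/34480344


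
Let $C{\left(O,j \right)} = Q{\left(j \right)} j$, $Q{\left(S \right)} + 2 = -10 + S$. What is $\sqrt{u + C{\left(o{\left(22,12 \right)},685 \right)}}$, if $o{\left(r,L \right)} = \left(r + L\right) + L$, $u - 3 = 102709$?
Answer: $\sqrt{563717} \approx 750.81$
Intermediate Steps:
$u = 102712$ ($u = 3 + 102709 = 102712$)
$Q{\left(S \right)} = -12 + S$ ($Q{\left(S \right)} = -2 + \left(-10 + S\right) = -12 + S$)
$o{\left(r,L \right)} = r + 2 L$ ($o{\left(r,L \right)} = \left(L + r\right) + L = r + 2 L$)
$C{\left(O,j \right)} = j \left(-12 + j\right)$ ($C{\left(O,j \right)} = \left(-12 + j\right) j = j \left(-12 + j\right)$)
$\sqrt{u + C{\left(o{\left(22,12 \right)},685 \right)}} = \sqrt{102712 + 685 \left(-12 + 685\right)} = \sqrt{102712 + 685 \cdot 673} = \sqrt{102712 + 461005} = \sqrt{563717}$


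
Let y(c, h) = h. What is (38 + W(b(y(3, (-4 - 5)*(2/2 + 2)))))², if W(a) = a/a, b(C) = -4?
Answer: 1521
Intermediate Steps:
W(a) = 1
(38 + W(b(y(3, (-4 - 5)*(2/2 + 2)))))² = (38 + 1)² = 39² = 1521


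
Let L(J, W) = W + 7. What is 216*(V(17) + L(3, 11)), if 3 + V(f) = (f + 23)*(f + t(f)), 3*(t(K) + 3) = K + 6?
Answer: 190440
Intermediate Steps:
t(K) = -1 + K/3 (t(K) = -3 + (K + 6)/3 = -3 + (6 + K)/3 = -3 + (2 + K/3) = -1 + K/3)
L(J, W) = 7 + W
V(f) = -3 + (-1 + 4*f/3)*(23 + f) (V(f) = -3 + (f + 23)*(f + (-1 + f/3)) = -3 + (23 + f)*(-1 + 4*f/3) = -3 + (-1 + 4*f/3)*(23 + f))
216*(V(17) + L(3, 11)) = 216*((-26 + (4/3)*17² + (89/3)*17) + (7 + 11)) = 216*((-26 + (4/3)*289 + 1513/3) + 18) = 216*((-26 + 1156/3 + 1513/3) + 18) = 216*(2591/3 + 18) = 216*(2645/3) = 190440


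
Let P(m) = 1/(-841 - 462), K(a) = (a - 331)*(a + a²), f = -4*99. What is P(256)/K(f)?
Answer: 1/148173694020 ≈ 6.7488e-12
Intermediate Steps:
f = -396
K(a) = (-331 + a)*(a + a²)
P(m) = -1/1303 (P(m) = 1/(-1303) = -1/1303)
P(256)/K(f) = -(-1/(396*(-331 + (-396)² - 330*(-396))))/1303 = -(-1/(396*(-331 + 156816 + 130680)))/1303 = -1/(1303*((-396*287165))) = -1/1303/(-113717340) = -1/1303*(-1/113717340) = 1/148173694020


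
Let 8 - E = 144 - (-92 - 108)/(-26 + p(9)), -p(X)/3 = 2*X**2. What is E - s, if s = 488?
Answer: -39911/64 ≈ -623.61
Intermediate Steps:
p(X) = -6*X**2
E = -8679/64 (E = 8 - (144 - (-92 - 108)/(-26 - 6*9**2)) = 8 - (144 - (-200)/(-26 - 6*81)) = 8 - (144 - (-200)/(-26 - 486)) = 8 - (144 - (-200)/(-512)) = 8 - (144 - (-200)*(-1)/512) = 8 - (144 - 1*25/64) = 8 - (144 - 25/64) = 8 - 1*9191/64 = 8 - 9191/64 = -8679/64 ≈ -135.61)
E - s = -8679/64 - 1*488 = -8679/64 - 488 = -39911/64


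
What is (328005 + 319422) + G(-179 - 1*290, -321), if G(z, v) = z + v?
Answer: 646637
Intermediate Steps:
G(z, v) = v + z
(328005 + 319422) + G(-179 - 1*290, -321) = (328005 + 319422) + (-321 + (-179 - 1*290)) = 647427 + (-321 + (-179 - 290)) = 647427 + (-321 - 469) = 647427 - 790 = 646637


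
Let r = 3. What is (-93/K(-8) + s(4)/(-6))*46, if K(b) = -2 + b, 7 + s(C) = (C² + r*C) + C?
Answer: 3542/15 ≈ 236.13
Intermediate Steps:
s(C) = -7 + C² + 4*C (s(C) = -7 + ((C² + 3*C) + C) = -7 + (C² + 4*C) = -7 + C² + 4*C)
(-93/K(-8) + s(4)/(-6))*46 = (-93/(-2 - 8) + (-7 + 4² + 4*4)/(-6))*46 = (-93/(-10) + (-7 + 16 + 16)*(-⅙))*46 = (-93*(-⅒) + 25*(-⅙))*46 = (93/10 - 25/6)*46 = (77/15)*46 = 3542/15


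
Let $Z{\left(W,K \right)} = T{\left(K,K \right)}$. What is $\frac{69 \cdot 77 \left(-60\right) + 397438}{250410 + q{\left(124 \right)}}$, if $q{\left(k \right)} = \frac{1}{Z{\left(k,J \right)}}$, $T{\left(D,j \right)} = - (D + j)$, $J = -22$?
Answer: $\frac{3460952}{11018041} \approx 0.31412$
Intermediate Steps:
$T{\left(D,j \right)} = - D - j$
$Z{\left(W,K \right)} = - 2 K$ ($Z{\left(W,K \right)} = - K - K = - 2 K$)
$q{\left(k \right)} = \frac{1}{44}$ ($q{\left(k \right)} = \frac{1}{\left(-2\right) \left(-22\right)} = \frac{1}{44}$)
$\frac{69 \cdot 77 \left(-60\right) + 397438}{250410 + q{\left(124 \right)}} = \frac{69 \cdot 77 \left(-60\right) + 397438}{250410 + \frac{1}{44}} = \frac{5313 \left(-60\right) + 397438}{\frac{11018041}{44}} = \left(-318780 + 397438\right) \frac{44}{11018041} = 78658 \cdot \frac{44}{11018041} = \frac{3460952}{11018041}$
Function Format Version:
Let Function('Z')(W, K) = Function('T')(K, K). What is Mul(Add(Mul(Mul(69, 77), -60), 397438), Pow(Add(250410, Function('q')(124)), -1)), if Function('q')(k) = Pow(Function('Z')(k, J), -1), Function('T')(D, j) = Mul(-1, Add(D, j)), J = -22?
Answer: Rational(3460952, 11018041) ≈ 0.31412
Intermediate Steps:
Function('T')(D, j) = Add(Mul(-1, D), Mul(-1, j))
Function('Z')(W, K) = Mul(-2, K) (Function('Z')(W, K) = Add(Mul(-1, K), Mul(-1, K)) = Mul(-2, K))
Function('q')(k) = Rational(1, 44) (Function('q')(k) = Pow(Mul(-2, -22), -1) = Pow(44, -1) = Rational(1, 44))
Mul(Add(Mul(Mul(69, 77), -60), 397438), Pow(Add(250410, Function('q')(124)), -1)) = Mul(Add(Mul(Mul(69, 77), -60), 397438), Pow(Add(250410, Rational(1, 44)), -1)) = Mul(Add(Mul(5313, -60), 397438), Pow(Rational(11018041, 44), -1)) = Mul(Add(-318780, 397438), Rational(44, 11018041)) = Mul(78658, Rational(44, 11018041)) = Rational(3460952, 11018041)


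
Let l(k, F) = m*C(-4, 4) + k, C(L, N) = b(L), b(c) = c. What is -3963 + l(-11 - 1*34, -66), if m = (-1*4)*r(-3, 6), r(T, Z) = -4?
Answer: -4072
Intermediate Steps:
C(L, N) = L
m = 16 (m = -1*4*(-4) = -4*(-4) = 16)
l(k, F) = -64 + k (l(k, F) = 16*(-4) + k = -64 + k)
-3963 + l(-11 - 1*34, -66) = -3963 + (-64 + (-11 - 1*34)) = -3963 + (-64 + (-11 - 34)) = -3963 + (-64 - 45) = -3963 - 109 = -4072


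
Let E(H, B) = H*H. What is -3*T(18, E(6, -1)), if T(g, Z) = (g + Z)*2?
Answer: -324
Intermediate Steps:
E(H, B) = H²
T(g, Z) = 2*Z + 2*g (T(g, Z) = (Z + g)*2 = 2*Z + 2*g)
-3*T(18, E(6, -1)) = -3*(2*6² + 2*18) = -3*(2*36 + 36) = -3*(72 + 36) = -3*108 = -324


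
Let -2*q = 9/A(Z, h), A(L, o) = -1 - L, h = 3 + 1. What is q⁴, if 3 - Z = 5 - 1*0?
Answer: 6561/16 ≈ 410.06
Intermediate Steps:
Z = -2 (Z = 3 - (5 - 1*0) = 3 - (5 + 0) = 3 - 1*5 = 3 - 5 = -2)
h = 4
q = -9/2 (q = -9/(2*(-1 - 1*(-2))) = -9/(2*(-1 + 2)) = -9/(2*1) = -9/2 ≈ -4.5000)
q⁴ = (-9/2)⁴ = 6561/16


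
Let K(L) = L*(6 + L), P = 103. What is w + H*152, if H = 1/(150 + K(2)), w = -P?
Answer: -8473/83 ≈ -102.08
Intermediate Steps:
w = -103 (w = -1*103 = -103)
H = 1/166 (H = 1/(150 + 2*(6 + 2)) = 1/(150 + 2*8) = 1/(150 + 16) = 1/166 ≈ 0.0060241)
w + H*152 = -103 + (1/166)*152 = -103 + 76/83 = -8473/83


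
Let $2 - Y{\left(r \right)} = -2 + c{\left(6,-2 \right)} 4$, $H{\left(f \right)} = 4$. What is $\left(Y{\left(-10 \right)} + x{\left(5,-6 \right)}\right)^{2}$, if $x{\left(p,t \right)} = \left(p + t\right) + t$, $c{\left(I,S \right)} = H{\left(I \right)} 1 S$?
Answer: $841$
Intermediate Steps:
$c{\left(I,S \right)} = 4 S$ ($c{\left(I,S \right)} = 4 \cdot 1 S = 4 S$)
$x{\left(p,t \right)} = p + 2 t$
$Y{\left(r \right)} = 36$ ($Y{\left(r \right)} = 2 - \left(-2 + 4 \left(-2\right) 4\right) = 2 - \left(-2 - 32\right) = 2 - -34 = 2 + 34 = 36$)
$\left(Y{\left(-10 \right)} + x{\left(5,-6 \right)}\right)^{2} = \left(36 + \left(5 + 2 \left(-6\right)\right)\right)^{2} = \left(36 + \left(5 - 12\right)\right)^{2} = \left(36 - 7\right)^{2} = 29^{2} = 841$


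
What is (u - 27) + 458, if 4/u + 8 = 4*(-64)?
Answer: 28445/66 ≈ 430.98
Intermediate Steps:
u = -1/66 (u = 4/(-8 + 4*(-64)) = 4/(-8 - 256) = 4/(-264) = 4*(-1/264) = -1/66 ≈ -0.015152)
(u - 27) + 458 = (-1/66 - 27) + 458 = -1783/66 + 458 = 28445/66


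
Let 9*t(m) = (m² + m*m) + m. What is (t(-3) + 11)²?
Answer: 1444/9 ≈ 160.44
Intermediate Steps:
t(m) = m/9 + 2*m²/9 (t(m) = ((m² + m*m) + m)/9 = ((m² + m²) + m)/9 = (2*m² + m)/9 = (m + 2*m²)/9 = m/9 + 2*m²/9)
(t(-3) + 11)² = ((⅑)*(-3)*(1 + 2*(-3)) + 11)² = ((⅑)*(-3)*(1 - 6) + 11)² = ((⅑)*(-3)*(-5) + 11)² = (5/3 + 11)² = (38/3)² = 1444/9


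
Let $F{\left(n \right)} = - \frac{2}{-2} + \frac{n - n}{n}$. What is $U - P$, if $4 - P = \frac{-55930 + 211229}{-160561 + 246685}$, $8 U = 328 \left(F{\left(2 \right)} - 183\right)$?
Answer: $- \frac{642846485}{86124} \approx -7464.2$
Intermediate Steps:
$F{\left(n \right)} = 1$ ($F{\left(n \right)} = \left(-2\right) \left(- \frac{1}{2}\right) + \frac{0}{n} = 1 + 0 = 1$)
$U = -7462$ ($U = \frac{328 \left(1 - 183\right)}{8} = \frac{328 \left(-182\right)}{8} = \frac{1}{8} \left(-59696\right) = -7462$)
$P = \frac{189197}{86124}$ ($P = 4 - \frac{-55930 + 211229}{-160561 + 246685} = 4 - \frac{155299}{86124} = \frac{189197}{86124} \approx 2.1968$)
$U - P = -7462 - \frac{189197}{86124} = - \frac{642846485}{86124}$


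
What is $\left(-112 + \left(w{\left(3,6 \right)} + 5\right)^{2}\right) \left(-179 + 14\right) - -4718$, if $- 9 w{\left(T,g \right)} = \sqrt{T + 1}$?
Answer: $\frac{524651}{27} \approx 19432.0$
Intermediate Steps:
$w{\left(T,g \right)} = - \frac{\sqrt{1 + T}}{9}$ ($w{\left(T,g \right)} = - \frac{\sqrt{T + 1}}{9} = - \frac{\sqrt{1 + T}}{9}$)
$\left(-112 + \left(w{\left(3,6 \right)} + 5\right)^{2}\right) \left(-179 + 14\right) - -4718 = \left(-112 + \left(- \frac{\sqrt{1 + 3}}{9} + 5\right)^{2}\right) \left(-179 + 14\right) - -4718 = \left(-112 + \left(- \frac{\sqrt{4}}{9} + 5\right)^{2}\right) \left(-165\right) + 4718 = \left(-112 + \left(\left(- \frac{1}{9}\right) 2 + 5\right)^{2}\right) \left(-165\right) + 4718 = \left(-112 + \left(- \frac{2}{9} + 5\right)^{2}\right) \left(-165\right) + 4718 = \left(-112 + \left(\frac{43}{9}\right)^{2}\right) \left(-165\right) + 4718 = \left(-112 + \frac{1849}{81}\right) \left(-165\right) + 4718 = \left(- \frac{7223}{81}\right) \left(-165\right) + 4718 = \frac{397265}{27} + 4718 = \frac{524651}{27}$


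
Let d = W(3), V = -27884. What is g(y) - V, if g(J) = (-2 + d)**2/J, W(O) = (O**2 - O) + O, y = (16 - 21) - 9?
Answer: 55761/2 ≈ 27881.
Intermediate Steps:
y = -14 (y = -5 - 9 = -14)
W(O) = O**2
d = 9 (d = 3**2 = 9)
g(J) = 49/J (g(J) = (-2 + 9)**2/J = 7**2/J = 49/J)
g(y) - V = 49/(-14) - 1*(-27884) = 49*(-1/14) + 27884 = -7/2 + 27884 = 55761/2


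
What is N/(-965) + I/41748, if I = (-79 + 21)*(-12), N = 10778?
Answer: -37440692/3357235 ≈ -11.152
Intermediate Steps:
I = 696 (I = -58*(-12) = 696)
N/(-965) + I/41748 = 10778/(-965) + 696/41748 = 10778*(-1/965) + 696*(1/41748) = -10778/965 + 58/3479 = -37440692/3357235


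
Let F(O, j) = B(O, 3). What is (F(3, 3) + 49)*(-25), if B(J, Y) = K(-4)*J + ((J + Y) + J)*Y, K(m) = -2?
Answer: -1750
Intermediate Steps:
B(J, Y) = -2*J + Y*(Y + 2*J) (B(J, Y) = -2*J + ((J + Y) + J)*Y = -2*J + (Y + 2*J)*Y = -2*J + Y*(Y + 2*J))
F(O, j) = 9 + 4*O (F(O, j) = 3**2 - 2*O + 2*O*3 = 9 - 2*O + 6*O = 9 + 4*O)
(F(3, 3) + 49)*(-25) = ((9 + 4*3) + 49)*(-25) = ((9 + 12) + 49)*(-25) = (21 + 49)*(-25) = 70*(-25) = -1750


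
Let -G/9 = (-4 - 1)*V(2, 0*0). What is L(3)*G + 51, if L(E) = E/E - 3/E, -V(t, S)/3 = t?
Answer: 51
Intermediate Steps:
V(t, S) = -3*t
L(E) = 1 - 3/E
G = -270 (G = -9*(-4 - 1)*(-3*2) = -(-45)*(-6) = -9*30 = -270)
L(3)*G + 51 = ((-3 + 3)/3)*(-270) + 51 = ((⅓)*0)*(-270) + 51 = 0*(-270) + 51 = 0 + 51 = 51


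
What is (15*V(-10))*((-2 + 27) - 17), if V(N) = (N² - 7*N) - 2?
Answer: 20160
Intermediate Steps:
V(N) = -2 + N² - 7*N
(15*V(-10))*((-2 + 27) - 17) = (15*(-2 + (-10)² - 7*(-10)))*((-2 + 27) - 17) = (15*(-2 + 100 + 70))*(25 - 17) = (15*168)*8 = 2520*8 = 20160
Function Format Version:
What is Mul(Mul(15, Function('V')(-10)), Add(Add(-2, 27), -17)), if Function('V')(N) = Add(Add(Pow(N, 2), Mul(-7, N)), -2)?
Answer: 20160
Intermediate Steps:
Function('V')(N) = Add(-2, Pow(N, 2), Mul(-7, N))
Mul(Mul(15, Function('V')(-10)), Add(Add(-2, 27), -17)) = Mul(Mul(15, Add(-2, Pow(-10, 2), Mul(-7, -10))), Add(Add(-2, 27), -17)) = Mul(Mul(15, Add(-2, 100, 70)), Add(25, -17)) = Mul(Mul(15, 168), 8) = Mul(2520, 8) = 20160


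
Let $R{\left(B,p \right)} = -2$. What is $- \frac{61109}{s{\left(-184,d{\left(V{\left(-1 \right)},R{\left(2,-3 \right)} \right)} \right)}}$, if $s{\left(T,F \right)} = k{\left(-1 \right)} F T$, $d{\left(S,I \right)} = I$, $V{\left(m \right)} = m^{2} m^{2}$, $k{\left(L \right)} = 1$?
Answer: $- \frac{61109}{368} \approx -166.06$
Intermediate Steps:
$V{\left(m \right)} = m^{4}$
$s{\left(T,F \right)} = F T$ ($s{\left(T,F \right)} = 1 F T = F T$)
$- \frac{61109}{s{\left(-184,d{\left(V{\left(-1 \right)},R{\left(2,-3 \right)} \right)} \right)}} = - \frac{61109}{\left(-2\right) \left(-184\right)} = - \frac{61109}{368}$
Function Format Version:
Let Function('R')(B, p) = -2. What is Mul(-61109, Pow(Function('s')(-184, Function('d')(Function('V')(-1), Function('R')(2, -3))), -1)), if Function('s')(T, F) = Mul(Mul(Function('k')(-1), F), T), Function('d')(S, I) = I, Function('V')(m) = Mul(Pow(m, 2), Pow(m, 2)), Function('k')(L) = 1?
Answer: Rational(-61109, 368) ≈ -166.06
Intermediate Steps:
Function('V')(m) = Pow(m, 4)
Function('s')(T, F) = Mul(F, T) (Function('s')(T, F) = Mul(Mul(1, F), T) = Mul(F, T))
Mul(-61109, Pow(Function('s')(-184, Function('d')(Function('V')(-1), Function('R')(2, -3))), -1)) = Mul(-61109, Pow(Mul(-2, -184), -1)) = Mul(-61109, Pow(368, -1)) = Mul(-61109, Rational(1, 368)) = Rational(-61109, 368)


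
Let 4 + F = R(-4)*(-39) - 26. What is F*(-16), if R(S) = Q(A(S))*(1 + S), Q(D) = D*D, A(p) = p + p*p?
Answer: -269088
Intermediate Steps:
A(p) = p + p**2
Q(D) = D**2
R(S) = S**2*(1 + S)**3 (R(S) = (S*(1 + S))**2*(1 + S) = (S**2*(1 + S)**2)*(1 + S) = S**2*(1 + S)**3)
F = 16818 (F = -4 + (((-4)**2*(1 - 4)**3)*(-39) - 26) = -4 + ((16*(-3)**3)*(-39) - 26) = -4 + ((16*(-27))*(-39) - 26) = -4 + (-432*(-39) - 26) = -4 + (16848 - 26) = -4 + 16822 = 16818)
F*(-16) = 16818*(-16) = -269088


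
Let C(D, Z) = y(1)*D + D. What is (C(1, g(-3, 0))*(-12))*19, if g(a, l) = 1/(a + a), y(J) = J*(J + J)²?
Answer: -1140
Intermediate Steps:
y(J) = 4*J³ (y(J) = J*(2*J)² = J*(4*J²) = 4*J³)
g(a, l) = 1/(2*a)
C(D, Z) = 5*D (C(D, Z) = (4*1³)*D + D = (4*1)*D + D = 4*D + D = 5*D)
(C(1, g(-3, 0))*(-12))*19 = ((5*1)*(-12))*19 = (5*(-12))*19 = -60*19 = -1140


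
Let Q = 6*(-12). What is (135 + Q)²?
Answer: 3969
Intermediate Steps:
Q = -72
(135 + Q)² = (135 - 72)² = 63² = 3969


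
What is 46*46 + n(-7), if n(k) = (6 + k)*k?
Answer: 2123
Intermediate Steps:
n(k) = k*(6 + k)
46*46 + n(-7) = 46*46 - 7*(6 - 7) = 2116 - 7*(-1) = 2116 + 7 = 2123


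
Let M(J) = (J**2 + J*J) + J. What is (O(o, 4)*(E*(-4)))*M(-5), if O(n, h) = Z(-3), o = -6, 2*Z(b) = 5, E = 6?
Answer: -2700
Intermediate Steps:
Z(b) = 5/2 (Z(b) = (1/2)*5 = 5/2)
O(n, h) = 5/2
M(J) = J + 2*J**2 (M(J) = (J**2 + J**2) + J = 2*J**2 + J = J + 2*J**2)
(O(o, 4)*(E*(-4)))*M(-5) = (5*(6*(-4))/2)*(-5*(1 + 2*(-5))) = ((5/2)*(-24))*(-5*(1 - 10)) = -(-300)*(-9) = -60*45 = -2700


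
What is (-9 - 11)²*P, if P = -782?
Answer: -312800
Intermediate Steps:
(-9 - 11)²*P = (-9 - 11)²*(-782) = (-20)²*(-782) = 400*(-782) = -312800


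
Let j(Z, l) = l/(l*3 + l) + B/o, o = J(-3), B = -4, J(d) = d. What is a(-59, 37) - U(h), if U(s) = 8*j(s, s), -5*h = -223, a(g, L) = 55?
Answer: 127/3 ≈ 42.333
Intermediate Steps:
h = 223/5 (h = -⅕*(-223) = 223/5 ≈ 44.600)
o = -3
j(Z, l) = 19/12 (j(Z, l) = l/(l*3 + l) - 4/(-3) = l/(3*l + l) - 4*(-⅓) = l/((4*l)) + 4/3 = l*(1/(4*l)) + 4/3 = ¼ + 4/3 = 19/12)
U(s) = 38/3 (U(s) = 8*(19/12) = 38/3)
a(-59, 37) - U(h) = 55 - 1*38/3 = 55 - 38/3 = 127/3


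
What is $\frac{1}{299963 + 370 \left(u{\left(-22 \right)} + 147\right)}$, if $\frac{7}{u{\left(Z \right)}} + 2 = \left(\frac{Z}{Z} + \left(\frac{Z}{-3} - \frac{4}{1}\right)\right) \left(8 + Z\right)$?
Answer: $\frac{94}{33305297} \approx 2.8224 \cdot 10^{-6}$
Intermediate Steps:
$u{\left(Z \right)} = \frac{7}{-2 + \left(-3 - \frac{Z}{3}\right) \left(8 + Z\right)}$ ($u{\left(Z \right)} = \frac{7}{-2 + \left(\frac{Z}{Z} + \left(\frac{Z}{-3} - \frac{4}{1}\right)\right) \left(8 + Z\right)} = \frac{7}{-2 + \left(1 + \left(Z \left(- \frac{1}{3}\right) - 4\right)\right) \left(8 + Z\right)} = \frac{7}{-2 + \left(1 - \left(4 + \frac{Z}{3}\right)\right) \left(8 + Z\right)} = \frac{7}{-2 + \left(-3 - \frac{Z}{3}\right) \left(8 + Z\right)}$)
$\frac{1}{299963 + 370 \left(u{\left(-22 \right)} + 147\right)} = \frac{1}{299963 + 370 \left(- \frac{21}{78 + \left(-22\right)^{2} + 17 \left(-22\right)} + 147\right)} = \frac{1}{299963 + 370 \left(- \frac{21}{78 + 484 - 374} + 147\right)} = \frac{1}{299963 + 370 \left(- \frac{21}{188} + 147\right)} = \frac{1}{299963 + 370 \cdot \frac{27615}{188}} = \frac{1}{299963 + \frac{5108775}{94}} = \frac{1}{\frac{33305297}{94}} = \frac{94}{33305297}$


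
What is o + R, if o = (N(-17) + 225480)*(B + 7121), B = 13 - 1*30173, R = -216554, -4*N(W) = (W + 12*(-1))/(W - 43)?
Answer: -1246811397629/240 ≈ -5.1950e+9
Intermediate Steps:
N(W) = -(-12 + W)/(4*(-43 + W)) (N(W) = -(W + 12*(-1))/(4*(W - 43)) = -(W - 12)/(4*(-43 + W)) = -(-12 + W)/(4*(-43 + W)))
B = -30160 (B = 13 - 30173 = -30160)
o = -1246759424669/240 (o = ((12 - 1*(-17))/(4*(-43 - 17)) + 225480)*(-30160 + 7121) = ((¼)*(12 + 17)/(-60) + 225480)*(-23039) = ((¼)*(-1/60)*29 + 225480)*(-23039) = (-29/240 + 225480)*(-23039) = (54115171/240)*(-23039) = -1246759424669/240 ≈ -5.1948e+9)
o + R = -1246759424669/240 - 216554 = -1246811397629/240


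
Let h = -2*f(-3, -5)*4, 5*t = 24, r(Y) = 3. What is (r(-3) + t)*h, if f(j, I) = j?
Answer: 936/5 ≈ 187.20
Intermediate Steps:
t = 24/5 (t = (1/5)*24 = 24/5 ≈ 4.8000)
h = 24 (h = -2*(-3)*4 = 6*4 = 24)
(r(-3) + t)*h = (3 + 24/5)*24 = (39/5)*24 = 936/5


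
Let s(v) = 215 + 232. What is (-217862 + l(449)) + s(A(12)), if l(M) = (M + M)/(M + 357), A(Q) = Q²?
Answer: -87617796/403 ≈ -2.1741e+5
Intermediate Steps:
l(M) = 2*M/(357 + M) (l(M) = (2*M)/(357 + M) = 2*M/(357 + M))
s(v) = 447
(-217862 + l(449)) + s(A(12)) = (-217862 + 2*449/(357 + 449)) + 447 = (-217862 + 2*449/806) + 447 = (-217862 + 2*449*(1/806)) + 447 = (-217862 + 449/403) + 447 = -87797937/403 + 447 = -87617796/403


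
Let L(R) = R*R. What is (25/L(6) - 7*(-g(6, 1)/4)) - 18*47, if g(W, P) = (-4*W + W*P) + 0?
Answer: -31565/36 ≈ -876.81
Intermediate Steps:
g(W, P) = -4*W + P*W (g(W, P) = (-4*W + P*W) + 0 = -4*W + P*W)
L(R) = R**2
(25/L(6) - 7*(-g(6, 1)/4)) - 18*47 = (25/(6**2) - 7/((-4*1/(6*(-4 + 1))))) - 18*47 = (25/36 - 7/((-4/(6*(-3))))) - 846 = (25*(1/36) - 7/((-4/(-18)))) - 846 = (25/36 - 7/((-4*(-1/18)))) - 846 = (25/36 - 7/2/9) - 846 = (25/36 - 7*9/2) - 846 = (25/36 - 63/2) - 846 = -1109/36 - 846 = -31565/36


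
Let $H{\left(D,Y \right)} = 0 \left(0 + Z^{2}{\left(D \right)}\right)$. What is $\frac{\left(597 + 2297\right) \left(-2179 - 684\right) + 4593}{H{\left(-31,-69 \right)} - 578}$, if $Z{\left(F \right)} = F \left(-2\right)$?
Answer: $\frac{8280929}{578} \approx 14327.0$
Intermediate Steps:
$Z{\left(F \right)} = - 2 F$
$H{\left(D,Y \right)} = 0$ ($H{\left(D,Y \right)} = 0 \left(0 + \left(- 2 D\right)^{2}\right) = 0 \left(0 + 4 D^{2}\right) = 0 \cdot 4 D^{2} = 0$)
$\frac{\left(597 + 2297\right) \left(-2179 - 684\right) + 4593}{H{\left(-31,-69 \right)} - 578} = \frac{\left(597 + 2297\right) \left(-2179 - 684\right) + 4593}{0 - 578} = \frac{2894 \left(-2863\right) + 4593}{-578} = \left(-8285522 + 4593\right) \left(- \frac{1}{578}\right) = \left(-8280929\right) \left(- \frac{1}{578}\right) = \frac{8280929}{578}$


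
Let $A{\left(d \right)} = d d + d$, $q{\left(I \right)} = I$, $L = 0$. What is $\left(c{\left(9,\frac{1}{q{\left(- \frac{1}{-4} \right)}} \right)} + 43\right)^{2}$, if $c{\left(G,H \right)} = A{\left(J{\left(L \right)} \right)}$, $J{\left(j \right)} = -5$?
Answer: $3969$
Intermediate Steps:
$A{\left(d \right)} = d + d^{2}$ ($A{\left(d \right)} = d^{2} + d = d + d^{2}$)
$c{\left(G,H \right)} = 20$ ($c{\left(G,H \right)} = - 5 \left(1 - 5\right) = \left(-5\right) \left(-4\right) = 20$)
$\left(c{\left(9,\frac{1}{q{\left(- \frac{1}{-4} \right)}} \right)} + 43\right)^{2} = \left(20 + 43\right)^{2} = 63^{2} = 3969$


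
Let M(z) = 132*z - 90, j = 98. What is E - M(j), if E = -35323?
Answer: -48169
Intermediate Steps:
M(z) = -90 + 132*z
E - M(j) = -35323 - (-90 + 132*98) = -35323 - (-90 + 12936) = -35323 - 1*12846 = -35323 - 12846 = -48169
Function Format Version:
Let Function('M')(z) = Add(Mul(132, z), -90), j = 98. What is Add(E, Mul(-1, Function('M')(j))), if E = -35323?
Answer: -48169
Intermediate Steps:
Function('M')(z) = Add(-90, Mul(132, z))
Add(E, Mul(-1, Function('M')(j))) = Add(-35323, Mul(-1, Add(-90, Mul(132, 98)))) = Add(-35323, Mul(-1, Add(-90, 12936))) = Add(-35323, Mul(-1, 12846)) = Add(-35323, -12846) = -48169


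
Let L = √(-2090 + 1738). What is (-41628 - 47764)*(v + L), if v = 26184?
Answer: -2340640128 - 357568*I*√22 ≈ -2.3406e+9 - 1.6771e+6*I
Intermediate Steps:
L = 4*I*√22 (L = √(-352) = 4*I*√22 ≈ 18.762*I)
(-41628 - 47764)*(v + L) = (-41628 - 47764)*(26184 + 4*I*√22) = -89392*(26184 + 4*I*√22) = -2340640128 - 357568*I*√22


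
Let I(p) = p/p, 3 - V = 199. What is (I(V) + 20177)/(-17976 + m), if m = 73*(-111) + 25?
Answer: -10089/13027 ≈ -0.77447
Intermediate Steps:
V = -196 (V = 3 - 1*199 = 3 - 199 = -196)
m = -8078 (m = -8103 + 25 = -8078)
I(p) = 1
(I(V) + 20177)/(-17976 + m) = (1 + 20177)/(-17976 - 8078) = 20178/(-26054) = 20178*(-1/26054) = -10089/13027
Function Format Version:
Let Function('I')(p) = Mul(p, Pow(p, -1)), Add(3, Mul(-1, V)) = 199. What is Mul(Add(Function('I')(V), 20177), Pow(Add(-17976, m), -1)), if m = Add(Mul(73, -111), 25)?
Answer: Rational(-10089, 13027) ≈ -0.77447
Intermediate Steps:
V = -196 (V = Add(3, Mul(-1, 199)) = Add(3, -199) = -196)
m = -8078 (m = Add(-8103, 25) = -8078)
Function('I')(p) = 1
Mul(Add(Function('I')(V), 20177), Pow(Add(-17976, m), -1)) = Mul(Add(1, 20177), Pow(Add(-17976, -8078), -1)) = Mul(20178, Pow(-26054, -1)) = Mul(20178, Rational(-1, 26054)) = Rational(-10089, 13027)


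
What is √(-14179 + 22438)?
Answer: √8259 ≈ 90.879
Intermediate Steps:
√(-14179 + 22438) = √8259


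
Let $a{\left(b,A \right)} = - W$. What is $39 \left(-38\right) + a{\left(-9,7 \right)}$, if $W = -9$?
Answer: $-1473$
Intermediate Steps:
$a{\left(b,A \right)} = 9$ ($a{\left(b,A \right)} = \left(-1\right) \left(-9\right) = 9$)
$39 \left(-38\right) + a{\left(-9,7 \right)} = 39 \left(-38\right) + 9 = -1482 + 9 = -1473$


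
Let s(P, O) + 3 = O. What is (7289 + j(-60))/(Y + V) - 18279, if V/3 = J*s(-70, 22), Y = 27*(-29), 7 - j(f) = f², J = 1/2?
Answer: -9196801/503 ≈ -18284.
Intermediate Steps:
s(P, O) = -3 + O
J = ½ ≈ 0.50000
j(f) = 7 - f²
Y = -783
V = 57/2 (V = 3*((-3 + 22)/2) = 3*((½)*19) = 3*(19/2) = 57/2 ≈ 28.500)
(7289 + j(-60))/(Y + V) - 18279 = (7289 + (7 - 1*(-60)²))/(-783 + 57/2) - 18279 = (7289 + (7 - 1*3600))/(-1509/2) - 18279 = (7289 + (7 - 3600))*(-2/1509) - 18279 = (7289 - 3593)*(-2/1509) - 18279 = 3696*(-2/1509) - 18279 = -2464/503 - 18279 = -9196801/503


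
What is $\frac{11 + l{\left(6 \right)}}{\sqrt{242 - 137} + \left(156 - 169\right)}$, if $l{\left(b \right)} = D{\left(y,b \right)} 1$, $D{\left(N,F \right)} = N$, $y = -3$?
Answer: $- \frac{13}{8} - \frac{\sqrt{105}}{8} \approx -2.9059$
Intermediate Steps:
$l{\left(b \right)} = -3$ ($l{\left(b \right)} = \left(-3\right) 1 = -3$)
$\frac{11 + l{\left(6 \right)}}{\sqrt{242 - 137} + \left(156 - 169\right)} = \frac{11 - 3}{\sqrt{242 - 137} + \left(156 - 169\right)} = \frac{8}{\sqrt{105} + \left(156 - 169\right)} = \frac{8}{\sqrt{105} - 13} = \frac{8}{-13 + \sqrt{105}}$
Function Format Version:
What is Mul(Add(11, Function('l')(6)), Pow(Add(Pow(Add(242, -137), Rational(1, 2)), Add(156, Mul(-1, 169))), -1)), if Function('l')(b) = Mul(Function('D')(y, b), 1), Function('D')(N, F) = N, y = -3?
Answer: Add(Rational(-13, 8), Mul(Rational(-1, 8), Pow(105, Rational(1, 2)))) ≈ -2.9059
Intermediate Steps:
Function('l')(b) = -3 (Function('l')(b) = Mul(-3, 1) = -3)
Mul(Add(11, Function('l')(6)), Pow(Add(Pow(Add(242, -137), Rational(1, 2)), Add(156, Mul(-1, 169))), -1)) = Mul(Add(11, -3), Pow(Add(Pow(Add(242, -137), Rational(1, 2)), Add(156, Mul(-1, 169))), -1)) = Mul(8, Pow(Add(Pow(105, Rational(1, 2)), Add(156, -169)), -1)) = Mul(8, Pow(Add(Pow(105, Rational(1, 2)), -13), -1)) = Mul(8, Pow(Add(-13, Pow(105, Rational(1, 2))), -1))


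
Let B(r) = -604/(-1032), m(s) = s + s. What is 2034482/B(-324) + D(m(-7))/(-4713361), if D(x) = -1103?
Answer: 2474026013579069/711717511 ≈ 3.4761e+6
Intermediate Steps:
m(s) = 2*s
B(r) = 151/258 (B(r) = -604*(-1/1032) = 151/258)
2034482/B(-324) + D(m(-7))/(-4713361) = 2034482/(151/258) - 1103/(-4713361) = 2034482*(258/151) - 1103*(-1/4713361) = 524896356/151 + 1103/4713361 = 2474026013579069/711717511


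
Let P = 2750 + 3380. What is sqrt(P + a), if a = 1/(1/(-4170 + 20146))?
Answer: sqrt(22106) ≈ 148.68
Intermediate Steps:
a = 15976 (a = 1/(1/15976) = 15976)
P = 6130
sqrt(P + a) = sqrt(6130 + 15976) = sqrt(22106)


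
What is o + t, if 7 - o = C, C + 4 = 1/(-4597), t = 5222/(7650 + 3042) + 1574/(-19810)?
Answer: 2777229749681/243420941610 ≈ 11.409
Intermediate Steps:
t = 21654653/52952130 (t = 5222/10692 + 1574*(-1/19810) = 5222*(1/10692) - 787/9905 = 2611/5346 - 787/9905 = 21654653/52952130 ≈ 0.40895)
C = -18389/4597 (C = -4 + 1/(-4597) = -4 - 1/4597 = -18389/4597 ≈ -4.0002)
o = 50568/4597 (o = 7 - 1*(-18389/4597) = 7 + 18389/4597 = 50568/4597 ≈ 11.000)
o + t = 50568/4597 + 21654653/52952130 = 2777229749681/243420941610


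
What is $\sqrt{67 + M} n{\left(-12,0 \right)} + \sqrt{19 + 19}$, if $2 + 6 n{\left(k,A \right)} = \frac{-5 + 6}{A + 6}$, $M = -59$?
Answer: $\sqrt{38} - \frac{11 \sqrt{2}}{18} \approx 5.3002$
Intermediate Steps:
$n{\left(k,A \right)} = - \frac{1}{3} + \frac{1}{6 \left(6 + A\right)}$ ($n{\left(k,A \right)} = - \frac{1}{3} + \frac{\left(-5 + 6\right) \frac{1}{A + 6}}{6} = - \frac{1}{3} + \frac{1 \frac{1}{6 + A}}{6} = - \frac{1}{3} + \frac{1}{6 \left(6 + A\right)}$)
$\sqrt{67 + M} n{\left(-12,0 \right)} + \sqrt{19 + 19} = \sqrt{67 - 59} \frac{-11 - 0}{6 \left(6 + 0\right)} + \sqrt{19 + 19} = \sqrt{8} \frac{-11 + 0}{6 \cdot 6} + \sqrt{38} = 2 \sqrt{2} \cdot \frac{1}{6} \cdot \frac{1}{6} \left(-11\right) + \sqrt{38} = 2 \sqrt{2} \left(- \frac{11}{36}\right) + \sqrt{38} = - \frac{11 \sqrt{2}}{18} + \sqrt{38} = \sqrt{38} - \frac{11 \sqrt{2}}{18}$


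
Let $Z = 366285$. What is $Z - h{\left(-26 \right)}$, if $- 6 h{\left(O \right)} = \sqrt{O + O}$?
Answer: $366285 + \frac{i \sqrt{13}}{3} \approx 3.6629 \cdot 10^{5} + 1.2019 i$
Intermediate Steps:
$h{\left(O \right)} = - \frac{\sqrt{2} \sqrt{O}}{6}$ ($h{\left(O \right)} = - \frac{\sqrt{O + O}}{6} = - \frac{\sqrt{2 O}}{6} = - \frac{\sqrt{2} \sqrt{O}}{6}$)
$Z - h{\left(-26 \right)} = 366285 - - \frac{\sqrt{2} \sqrt{-26}}{6} = 366285 - - \frac{\sqrt{2} i \sqrt{26}}{6} = 366285 - - \frac{i \sqrt{13}}{3} = 366285 + \frac{i \sqrt{13}}{3}$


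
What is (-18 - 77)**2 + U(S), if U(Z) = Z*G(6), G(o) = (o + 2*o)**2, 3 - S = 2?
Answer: 9349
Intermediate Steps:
S = 1 (S = 3 - 1*2 = 3 - 2 = 1)
G(o) = 9*o**2 (G(o) = (3*o)**2 = 9*o**2)
U(Z) = 324*Z (U(Z) = Z*(9*6**2) = Z*(9*36) = Z*324 = 324*Z)
(-18 - 77)**2 + U(S) = (-18 - 77)**2 + 324*1 = (-95)**2 + 324 = 9025 + 324 = 9349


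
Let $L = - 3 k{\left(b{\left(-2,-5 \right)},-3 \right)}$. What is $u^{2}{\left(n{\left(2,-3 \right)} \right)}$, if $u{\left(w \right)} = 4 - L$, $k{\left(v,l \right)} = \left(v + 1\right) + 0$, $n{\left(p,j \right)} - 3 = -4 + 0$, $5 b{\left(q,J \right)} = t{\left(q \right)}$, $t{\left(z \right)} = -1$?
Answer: $\frac{1024}{25} \approx 40.96$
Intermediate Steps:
$b{\left(q,J \right)} = - \frac{1}{5}$ ($b{\left(q,J \right)} = \frac{1}{5} \left(-1\right) = - \frac{1}{5}$)
$n{\left(p,j \right)} = -1$ ($n{\left(p,j \right)} = 3 + \left(-4 + 0\right) = 3 - 4 = -1$)
$k{\left(v,l \right)} = 1 + v$ ($k{\left(v,l \right)} = \left(1 + v\right) + 0 = 1 + v$)
$L = - \frac{12}{5}$ ($L = - 3 \left(1 - \frac{1}{5}\right) = \left(-3\right) \frac{4}{5} = - \frac{12}{5} \approx -2.4$)
$u{\left(w \right)} = \frac{32}{5}$ ($u{\left(w \right)} = 4 - - \frac{12}{5} = 4 + \frac{12}{5} = \frac{32}{5}$)
$u^{2}{\left(n{\left(2,-3 \right)} \right)} = \left(\frac{32}{5}\right)^{2} = \frac{1024}{25}$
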